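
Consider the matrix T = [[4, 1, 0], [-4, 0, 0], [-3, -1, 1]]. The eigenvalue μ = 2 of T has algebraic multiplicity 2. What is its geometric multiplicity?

1

T − 2I = [[2, 1, 0], [-4, -2, 0], [-3, -1, -1]].
This matrix has rank 2, so its null space has dimension 3 − 2 = 1.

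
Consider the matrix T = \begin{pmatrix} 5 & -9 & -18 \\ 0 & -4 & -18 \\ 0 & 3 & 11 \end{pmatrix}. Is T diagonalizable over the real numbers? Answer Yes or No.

Yes

Characteristic polynomial: p(s) = s^3 - 12s^2 + 45s - 50 = (s - 5)^2(s - 2).
s = 5 has algebraic multiplicity 2; rank(T − 5I) = 1, so geometric multiplicity = 2.
Every eigenvalue has geometric = algebraic multiplicity, so T is diagonalizable.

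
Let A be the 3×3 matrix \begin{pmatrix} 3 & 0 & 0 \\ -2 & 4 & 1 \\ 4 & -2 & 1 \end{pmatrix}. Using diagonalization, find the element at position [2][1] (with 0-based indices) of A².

-10

Characteristic polynomial: μ^3 - 8μ^2 + 21μ - 18 = (μ - 3)^2(μ - 2), so the eigenvalues are 2, 3, 3.
μ=3: eigenvector (1, 2, 0).
μ=2: eigenvector (0, -1, 2).
μ=3: eigenvector (0, -1, 1).
P = [[1, 0, 0], [2, -1, -1], [0, 2, 1]], D = diag(3, 2, 3), P⁻¹ = [[1, 0, 0], [-2, 1, 1], [4, -2, -1]].
A² = P·diag(9, 4, 9)·P⁻¹ = [[9, 0, 0], [-10, 14, 5], [20, -10, -1]].
The requested entry is -10.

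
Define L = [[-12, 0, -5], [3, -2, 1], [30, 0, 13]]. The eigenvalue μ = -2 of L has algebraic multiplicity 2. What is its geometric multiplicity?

L + 2I = [[-10, 0, -5], [3, 0, 1], [30, 0, 15]].
This matrix has rank 2, so its null space has dimension 3 − 2 = 1.

1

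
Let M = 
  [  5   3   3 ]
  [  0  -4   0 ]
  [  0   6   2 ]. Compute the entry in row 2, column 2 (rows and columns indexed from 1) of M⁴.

256

Characteristic polynomial: λ^3 - 3λ^2 - 18λ + 40 = (λ - 5)(λ - 2)(λ + 4), so the eigenvalues are -4, 2, 5.
λ=5: eigenvector (1, 0, 0).
λ=-4: eigenvector (0, 1, -1).
λ=2: eigenvector (-1, 0, 1).
P = [[1, 0, -1], [0, 1, 0], [0, -1, 1]], D = diag(5, -4, 2), P⁻¹ = [[1, 1, 1], [0, 1, 0], [0, 1, 1]].
M⁴ = P·diag(625, 256, 16)·P⁻¹ = [[625, 609, 609], [0, 256, 0], [0, -240, 16]].
The requested entry is 256.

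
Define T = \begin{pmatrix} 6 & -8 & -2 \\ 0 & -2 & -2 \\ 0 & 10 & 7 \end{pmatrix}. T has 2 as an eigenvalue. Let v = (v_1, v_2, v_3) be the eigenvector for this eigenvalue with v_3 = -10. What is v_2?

5

T − 2I = [[4, -8, -2], [0, -4, -2], [0, 10, 5]].
Solving (T − 2I)v = 0 gives the eigenspace spanned by (5, 5, -10).
With v_3 = -10, v = (5, 5, -10), so v_2 = 5.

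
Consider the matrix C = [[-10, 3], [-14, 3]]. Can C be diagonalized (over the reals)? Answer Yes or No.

Characteristic polynomial: p(λ) = λ^2 + 7λ + 12 = (λ + 3)(λ + 4).
All 2 eigenvalues are distinct, so C is diagonalizable.

Yes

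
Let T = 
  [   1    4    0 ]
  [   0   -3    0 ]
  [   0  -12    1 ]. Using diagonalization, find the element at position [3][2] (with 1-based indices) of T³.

-84

Characteristic polynomial: μ^3 + μ^2 - 5μ + 3 = (μ - 1)^2(μ + 3), so the eigenvalues are -3, 1, 1.
μ=1: eigenvector (1, 0, -3).
μ=-3: eigenvector (-1, 1, 3).
μ=1: eigenvector (0, 0, 1).
P = [[1, -1, 0], [0, 1, 0], [-3, 3, 1]], D = diag(1, -3, 1), P⁻¹ = [[1, 1, 0], [0, 1, 0], [3, 0, 1]].
T³ = P·diag(1, -27, 1)·P⁻¹ = [[1, 28, 0], [0, -27, 0], [0, -84, 1]].
The requested entry is -84.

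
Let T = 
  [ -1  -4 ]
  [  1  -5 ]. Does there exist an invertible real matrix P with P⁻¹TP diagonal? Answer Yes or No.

No

Characteristic polynomial: p(λ) = λ^2 + 6λ + 9 = (λ + 3)^2.
λ = -3 has algebraic multiplicity 2; rank(T + 3I) = 1, so geometric multiplicity = 1.
Geometric multiplicity < algebraic multiplicity, so T is not diagonalizable.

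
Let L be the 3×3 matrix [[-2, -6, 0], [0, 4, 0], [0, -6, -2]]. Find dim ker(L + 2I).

L + 2I = [[0, -6, 0], [0, 6, 0], [0, -6, 0]].
This matrix has rank 1, so its null space has dimension 3 − 1 = 2.

2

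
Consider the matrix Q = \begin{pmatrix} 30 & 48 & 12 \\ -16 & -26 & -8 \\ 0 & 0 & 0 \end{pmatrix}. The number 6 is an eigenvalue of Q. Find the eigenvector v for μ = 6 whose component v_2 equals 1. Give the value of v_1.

Q − 6I = [[24, 48, 12], [-16, -32, -8], [0, 0, -6]].
Solving (Q − 6I)v = 0 gives the eigenspace spanned by (-2, 1, 0).
With v_2 = 1, v = (-2, 1, 0), so v_1 = -2.

-2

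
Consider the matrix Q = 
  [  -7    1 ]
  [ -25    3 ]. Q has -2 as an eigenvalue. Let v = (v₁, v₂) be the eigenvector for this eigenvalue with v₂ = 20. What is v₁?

4

Q + 2I = [[-5, 1], [-25, 5]].
Solving (Q + 2I)v = 0 gives the eigenspace spanned by (4, 20).
With v₂ = 20, v = (4, 20), so v₁ = 4.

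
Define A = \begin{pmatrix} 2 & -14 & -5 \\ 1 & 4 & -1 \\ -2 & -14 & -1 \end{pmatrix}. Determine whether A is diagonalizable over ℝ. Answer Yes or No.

No

Characteristic polynomial: p(t) = t^3 - 5t^2 - 8t + 48 = (t - 4)^2(t + 3).
t = 4 has algebraic multiplicity 2; rank(A − 4I) = 2, so geometric multiplicity = 1.
Geometric multiplicity < algebraic multiplicity, so A is not diagonalizable.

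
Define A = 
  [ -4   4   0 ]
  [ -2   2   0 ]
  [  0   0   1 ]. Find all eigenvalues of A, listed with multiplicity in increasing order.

-2, 0, 1

Characteristic polynomial: p(λ) = λ^3 + λ^2 - 2λ = λ(λ - 1)(λ + 2).
Roots (with multiplicity): -2, 0, 1.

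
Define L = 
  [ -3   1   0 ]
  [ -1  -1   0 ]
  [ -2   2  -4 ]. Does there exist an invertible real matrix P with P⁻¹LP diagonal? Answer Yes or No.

No

Characteristic polynomial: p(μ) = μ^3 + 8μ^2 + 20μ + 16 = (μ + 2)^2(μ + 4).
μ = -2 has algebraic multiplicity 2; rank(L + 2I) = 2, so geometric multiplicity = 1.
Geometric multiplicity < algebraic multiplicity, so L is not diagonalizable.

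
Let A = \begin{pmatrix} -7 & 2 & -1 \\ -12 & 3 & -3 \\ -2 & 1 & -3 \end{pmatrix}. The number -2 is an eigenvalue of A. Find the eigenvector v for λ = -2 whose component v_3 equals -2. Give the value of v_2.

-6

A + 2I = [[-5, 2, -1], [-12, 5, -3], [-2, 1, -1]].
Solving (A + 2I)v = 0 gives the eigenspace spanned by (-2, -6, -2).
With v_3 = -2, v = (-2, -6, -2), so v_2 = -6.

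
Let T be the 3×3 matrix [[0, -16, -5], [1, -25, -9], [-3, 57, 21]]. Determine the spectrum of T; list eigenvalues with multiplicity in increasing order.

-6, 1, 1

Characteristic polynomial: p(μ) = μ^3 + 4μ^2 - 11μ + 6 = (μ - 1)^2(μ + 6).
Roots (with multiplicity): -6, 1, 1.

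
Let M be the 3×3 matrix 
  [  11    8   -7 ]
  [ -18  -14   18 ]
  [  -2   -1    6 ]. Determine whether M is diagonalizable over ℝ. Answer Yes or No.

No

Characteristic polynomial: p(t) = t^3 - 3t^2 - 24t + 80 = (t - 4)^2(t + 5).
t = 4 has algebraic multiplicity 2; rank(M − 4I) = 2, so geometric multiplicity = 1.
Geometric multiplicity < algebraic multiplicity, so M is not diagonalizable.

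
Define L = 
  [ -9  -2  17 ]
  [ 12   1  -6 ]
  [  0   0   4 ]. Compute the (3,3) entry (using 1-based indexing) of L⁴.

Characteristic polynomial: μ^3 + 4μ^2 - 17μ - 60 = (μ - 4)(μ + 3)(μ + 5), so the eigenvalues are -5, -3, 4.
μ=-5: eigenvector (1, -2, 0).
μ=4: eigenvector (1, 2, 1).
μ=-3: eigenvector (-1, 3, 0).
P = [[1, 1, -1], [-2, 2, 3], [0, 1, 0]], D = diag(-5, 4, -3), P⁻¹ = [[3, 1, -5], [0, 0, 1], [2, 1, -4]].
L⁴ = P·diag(625, 256, 81)·P⁻¹ = [[1713, 544, -2545], [-3264, -1007, 5790], [0, 0, 256]].
The requested entry is 256.

256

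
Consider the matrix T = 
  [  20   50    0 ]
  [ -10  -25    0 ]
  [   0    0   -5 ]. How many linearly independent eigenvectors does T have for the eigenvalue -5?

2

T + 5I = [[25, 50, 0], [-10, -20, 0], [0, 0, 0]].
This matrix has rank 1, so its null space has dimension 3 − 1 = 2.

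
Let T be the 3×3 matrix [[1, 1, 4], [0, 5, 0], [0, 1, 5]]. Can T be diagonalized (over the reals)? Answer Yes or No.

No

Characteristic polynomial: p(r) = r^3 - 11r^2 + 35r - 25 = (r - 5)^2(r - 1).
r = 5 has algebraic multiplicity 2; rank(T − 5I) = 2, so geometric multiplicity = 1.
Geometric multiplicity < algebraic multiplicity, so T is not diagonalizable.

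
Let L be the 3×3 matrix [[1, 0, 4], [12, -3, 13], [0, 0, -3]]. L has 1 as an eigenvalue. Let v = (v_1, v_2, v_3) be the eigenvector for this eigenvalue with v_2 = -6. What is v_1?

L − 1I = [[0, 0, 4], [12, -4, 13], [0, 0, -4]].
Solving (L − 1I)v = 0 gives the eigenspace spanned by (-2, -6, 0).
With v_2 = -6, v = (-2, -6, 0), so v_1 = -2.

-2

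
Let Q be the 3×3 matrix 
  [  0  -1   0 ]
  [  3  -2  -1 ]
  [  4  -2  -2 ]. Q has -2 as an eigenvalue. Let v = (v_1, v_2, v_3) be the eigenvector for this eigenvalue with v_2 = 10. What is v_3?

Q + 2I = [[2, -1, 0], [3, 0, -1], [4, -2, 0]].
Solving (Q + 2I)v = 0 gives the eigenspace spanned by (5, 10, 15).
With v_2 = 10, v = (5, 10, 15), so v_3 = 15.

15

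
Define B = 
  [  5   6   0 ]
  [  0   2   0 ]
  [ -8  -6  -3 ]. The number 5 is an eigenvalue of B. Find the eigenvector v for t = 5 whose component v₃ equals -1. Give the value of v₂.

0

B − 5I = [[0, 6, 0], [0, -3, 0], [-8, -6, -8]].
Solving (B − 5I)v = 0 gives the eigenspace spanned by (1, 0, -1).
With v₃ = -1, v = (1, 0, -1), so v₂ = 0.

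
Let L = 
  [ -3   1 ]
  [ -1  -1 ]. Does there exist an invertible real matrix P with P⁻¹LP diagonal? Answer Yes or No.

Characteristic polynomial: p(t) = t^2 + 4t + 4 = (t + 2)^2.
t = -2 has algebraic multiplicity 2; rank(L + 2I) = 1, so geometric multiplicity = 1.
Geometric multiplicity < algebraic multiplicity, so L is not diagonalizable.

No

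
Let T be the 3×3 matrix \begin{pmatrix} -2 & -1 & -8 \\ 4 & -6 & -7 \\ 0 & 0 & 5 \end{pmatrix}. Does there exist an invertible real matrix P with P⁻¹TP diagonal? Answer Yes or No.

Characteristic polynomial: p(μ) = μ^3 + 3μ^2 - 24μ - 80 = (μ - 5)(μ + 4)^2.
μ = -4 has algebraic multiplicity 2; rank(T + 4I) = 2, so geometric multiplicity = 1.
Geometric multiplicity < algebraic multiplicity, so T is not diagonalizable.

No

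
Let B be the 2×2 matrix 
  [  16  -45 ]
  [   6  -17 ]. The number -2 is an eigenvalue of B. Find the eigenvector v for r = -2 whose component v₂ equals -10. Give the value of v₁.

B + 2I = [[18, -45], [6, -15]].
Solving (B + 2I)v = 0 gives the eigenspace spanned by (-25, -10).
With v₂ = -10, v = (-25, -10), so v₁ = -25.

-25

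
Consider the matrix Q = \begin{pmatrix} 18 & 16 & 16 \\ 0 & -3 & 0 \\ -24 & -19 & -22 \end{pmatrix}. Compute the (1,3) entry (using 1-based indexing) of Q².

Characteristic polynomial: λ^3 + 7λ^2 - 36 = (λ - 2)(λ + 3)(λ + 6), so the eigenvalues are -6, -3, 2.
λ=2: eigenvector (1, 0, -1).
λ=-3: eigenvector (0, 1, -1).
λ=-6: eigenvector (-2, 0, 3).
P = [[1, 0, -2], [0, 1, 0], [-1, -1, 3]], D = diag(2, -3, -6), P⁻¹ = [[3, 2, 2], [0, 1, 0], [1, 1, 1]].
Q² = P·diag(4, 9, 36)·P⁻¹ = [[-60, -64, -64], [0, 9, 0], [96, 91, 100]].
The requested entry is -64.

-64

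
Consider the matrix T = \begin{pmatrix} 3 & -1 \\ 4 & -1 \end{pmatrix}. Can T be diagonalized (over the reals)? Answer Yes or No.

No

Characteristic polynomial: p(s) = s^2 - 2s + 1 = (s - 1)^2.
s = 1 has algebraic multiplicity 2; rank(T − 1I) = 1, so geometric multiplicity = 1.
Geometric multiplicity < algebraic multiplicity, so T is not diagonalizable.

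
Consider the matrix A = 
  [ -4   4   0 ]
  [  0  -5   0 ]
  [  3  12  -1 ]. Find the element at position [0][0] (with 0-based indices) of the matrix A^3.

-64

Characteristic polynomial: μ^3 + 10μ^2 + 29μ + 20 = (μ + 1)(μ + 4)(μ + 5), so the eigenvalues are -5, -4, -1.
μ=-4: eigenvector (1, 0, -1).
μ=-5: eigenvector (-4, 1, 0).
μ=-1: eigenvector (0, 0, 1).
P = [[1, -4, 0], [0, 1, 0], [-1, 0, 1]], D = diag(-4, -5, -1), P⁻¹ = [[1, 4, 0], [0, 1, 0], [1, 4, 1]].
A³ = P·diag(-64, -125, -1)·P⁻¹ = [[-64, 244, 0], [0, -125, 0], [63, 252, -1]].
The requested entry is -64.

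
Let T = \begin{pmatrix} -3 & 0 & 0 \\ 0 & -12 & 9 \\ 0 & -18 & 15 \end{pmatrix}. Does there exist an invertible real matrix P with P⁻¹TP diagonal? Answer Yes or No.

Yes

Characteristic polynomial: p(r) = r^3 - 27r - 54 = (r - 6)(r + 3)^2.
r = -3 has algebraic multiplicity 2; rank(T + 3I) = 1, so geometric multiplicity = 2.
Every eigenvalue has geometric = algebraic multiplicity, so T is diagonalizable.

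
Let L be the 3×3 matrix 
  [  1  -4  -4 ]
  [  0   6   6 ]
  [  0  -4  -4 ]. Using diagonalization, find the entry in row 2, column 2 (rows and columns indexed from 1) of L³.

24

Characteristic polynomial: s^3 - 3s^2 + 2s = s(s - 2)(s - 1), so the eigenvalues are 0, 1, 2.
s=1: eigenvector (1, 0, 0).
s=2: eigenvector (-4, 3, -2).
s=0: eigenvector (0, -1, 1).
P = [[1, -4, 0], [0, 3, -1], [0, -2, 1]], D = diag(1, 2, 0), P⁻¹ = [[1, 4, 4], [0, 1, 1], [0, 2, 3]].
L³ = P·diag(1, 8, 0)·P⁻¹ = [[1, -28, -28], [0, 24, 24], [0, -16, -16]].
The requested entry is 24.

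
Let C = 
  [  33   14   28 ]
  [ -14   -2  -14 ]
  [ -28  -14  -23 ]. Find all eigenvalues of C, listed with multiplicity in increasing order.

Characteristic polynomial: p(r) = r^3 - 8r^2 + 5r + 50 = (r - 5)^2(r + 2).
Roots (with multiplicity): -2, 5, 5.

-2, 5, 5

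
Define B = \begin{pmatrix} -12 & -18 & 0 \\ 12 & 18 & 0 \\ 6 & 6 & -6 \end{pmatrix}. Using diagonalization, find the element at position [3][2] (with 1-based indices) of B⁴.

-1296

Characteristic polynomial: t^3 - 36t = t(t - 6)(t + 6), so the eigenvalues are -6, 0, 6.
t=6: eigenvector (1, -1, 0).
t=0: eigenvector (3, -2, 1).
t=-6: eigenvector (0, 0, 1).
P = [[1, 3, 0], [-1, -2, 0], [0, 1, 1]], D = diag(6, 0, -6), P⁻¹ = [[-2, -3, 0], [1, 1, 0], [-1, -1, 1]].
B⁴ = P·diag(1296, 0, 1296)·P⁻¹ = [[-2592, -3888, 0], [2592, 3888, 0], [-1296, -1296, 1296]].
The requested entry is -1296.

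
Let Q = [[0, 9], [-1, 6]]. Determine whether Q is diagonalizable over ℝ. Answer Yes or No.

No

Characteristic polynomial: p(t) = t^2 - 6t + 9 = (t - 3)^2.
t = 3 has algebraic multiplicity 2; rank(Q − 3I) = 1, so geometric multiplicity = 1.
Geometric multiplicity < algebraic multiplicity, so Q is not diagonalizable.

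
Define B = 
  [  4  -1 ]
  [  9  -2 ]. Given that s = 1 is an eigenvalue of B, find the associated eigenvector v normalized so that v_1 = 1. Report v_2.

B − 1I = [[3, -1], [9, -3]].
Solving (B − 1I)v = 0 gives the eigenspace spanned by (1, 3).
With v_1 = 1, v = (1, 3), so v_2 = 3.

3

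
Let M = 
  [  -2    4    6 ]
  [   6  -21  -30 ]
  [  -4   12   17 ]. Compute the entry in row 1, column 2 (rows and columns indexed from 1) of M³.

Characteristic polynomial: r^3 + 6r^2 + 11r + 6 = (r + 1)(r + 2)(r + 3), so the eigenvalues are -3, -2, -1.
r=-2: eigenvector (1, -6, 4).
r=-1: eigenvector (0, 3, -2).
r=-3: eigenvector (-2, 11, -7).
P = [[1, 0, -2], [-6, 3, 11], [4, -2, -7]], D = diag(-2, -1, -3), P⁻¹ = [[1, 4, 6], [2, 1, 1], [0, 2, 3]].
M³ = P·diag(-8, -1, -27)·P⁻¹ = [[-8, 76, 114], [42, -405, -606], [-28, 252, 377]].
The requested entry is 76.

76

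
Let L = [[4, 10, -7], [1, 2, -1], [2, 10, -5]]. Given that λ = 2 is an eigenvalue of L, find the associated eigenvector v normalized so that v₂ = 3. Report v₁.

6

L − 2I = [[2, 10, -7], [1, 0, -1], [2, 10, -7]].
Solving (L − 2I)v = 0 gives the eigenspace spanned by (6, 3, 6).
With v₂ = 3, v = (6, 3, 6), so v₁ = 6.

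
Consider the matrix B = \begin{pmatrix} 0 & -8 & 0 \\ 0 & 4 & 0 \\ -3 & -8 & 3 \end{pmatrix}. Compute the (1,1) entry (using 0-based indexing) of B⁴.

256

Characteristic polynomial: s^3 - 7s^2 + 12s = s(s - 4)(s - 3), so the eigenvalues are 0, 3, 4.
s=4: eigenvector (-2, 1, -2).
s=0: eigenvector (1, 0, 1).
s=3: eigenvector (0, 0, 1).
P = [[-2, 1, 0], [1, 0, 0], [-2, 1, 1]], D = diag(4, 0, 3), P⁻¹ = [[0, 1, 0], [1, 2, 0], [-1, 0, 1]].
B⁴ = P·diag(256, 0, 81)·P⁻¹ = [[0, -512, 0], [0, 256, 0], [-81, -512, 81]].
The requested entry is 256.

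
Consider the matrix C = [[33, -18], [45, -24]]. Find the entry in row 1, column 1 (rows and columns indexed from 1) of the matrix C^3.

Characteristic polynomial: r^2 - 9r + 18 = (r - 6)(r - 3), so the eigenvalues are 3, 6.
r=6: eigenvector (-2, -3).
r=3: eigenvector (-3, -5).
P = [[-2, -3], [-3, -5]], D = diag(6, 3), P⁻¹ = [[-5, 3], [3, -2]].
C³ = P·diag(216, 27)·P⁻¹ = [[1917, -1134], [2835, -1674]].
The requested entry is 1917.

1917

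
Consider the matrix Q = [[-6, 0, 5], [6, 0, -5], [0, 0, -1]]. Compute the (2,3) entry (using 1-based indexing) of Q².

35

Characteristic polynomial: λ^3 + 7λ^2 + 6λ = λ(λ + 1)(λ + 6), so the eigenvalues are -6, -1, 0.
λ=-6: eigenvector (1, -1, 0).
λ=0: eigenvector (0, 1, 0).
λ=-1: eigenvector (1, -1, 1).
P = [[1, 0, 1], [-1, 1, -1], [0, 0, 1]], D = diag(-6, 0, -1), P⁻¹ = [[1, 0, -1], [1, 1, 0], [0, 0, 1]].
Q² = P·diag(36, 0, 1)·P⁻¹ = [[36, 0, -35], [-36, 0, 35], [0, 0, 1]].
The requested entry is 35.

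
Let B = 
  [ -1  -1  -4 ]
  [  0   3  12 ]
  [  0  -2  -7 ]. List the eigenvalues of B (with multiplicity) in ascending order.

Characteristic polynomial: p(r) = r^3 + 5r^2 + 7r + 3 = (r + 1)^2(r + 3).
Roots (with multiplicity): -3, -1, -1.

-3, -1, -1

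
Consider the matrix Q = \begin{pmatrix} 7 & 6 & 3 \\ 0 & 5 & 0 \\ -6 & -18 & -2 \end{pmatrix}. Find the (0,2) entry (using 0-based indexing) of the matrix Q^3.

Characteristic polynomial: λ^3 - 10λ^2 + 29λ - 20 = (λ - 5)(λ - 4)(λ - 1), so the eigenvalues are 1, 4, 5.
λ=1: eigenvector (-1, 0, 2).
λ=4: eigenvector (-1, 0, 1).
λ=5: eigenvector (-3, 1, 0).
P = [[-1, -1, -3], [0, 0, 1], [2, 1, 0]], D = diag(1, 4, 5), P⁻¹ = [[1, 3, 1], [-2, -6, -1], [0, 1, 0]].
Q³ = P·diag(1, 64, 125)·P⁻¹ = [[127, 6, 63], [0, 125, 0], [-126, -378, -62]].
The requested entry is 63.

63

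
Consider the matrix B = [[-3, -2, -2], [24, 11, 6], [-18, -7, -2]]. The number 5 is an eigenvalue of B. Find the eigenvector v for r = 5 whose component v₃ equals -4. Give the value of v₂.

4

B − 5I = [[-8, -2, -2], [24, 6, 6], [-18, -7, -7]].
Solving (B − 5I)v = 0 gives the eigenspace spanned by (0, 4, -4).
With v₃ = -4, v = (0, 4, -4), so v₂ = 4.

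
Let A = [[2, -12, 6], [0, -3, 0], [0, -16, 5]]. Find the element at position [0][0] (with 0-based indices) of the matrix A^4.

Characteristic polynomial: λ^3 - 4λ^2 - 11λ + 30 = (λ - 5)(λ - 2)(λ + 3), so the eigenvalues are -3, 2, 5.
λ=2: eigenvector (1, 0, 0).
λ=-3: eigenvector (0, 1, 2).
λ=5: eigenvector (2, 0, 1).
P = [[1, 0, 2], [0, 1, 0], [0, 2, 1]], D = diag(2, -3, 5), P⁻¹ = [[1, 4, -2], [0, 1, 0], [0, -2, 1]].
A⁴ = P·diag(16, 81, 625)·P⁻¹ = [[16, -2436, 1218], [0, 81, 0], [0, -1088, 625]].
The requested entry is 16.

16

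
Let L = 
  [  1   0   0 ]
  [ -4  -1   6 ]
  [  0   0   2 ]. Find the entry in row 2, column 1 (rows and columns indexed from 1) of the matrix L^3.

-4

Characteristic polynomial: λ^3 - 2λ^2 - λ + 2 = (λ - 2)(λ - 1)(λ + 1), so the eigenvalues are -1, 1, 2.
λ=2: eigenvector (0, 2, 1).
λ=-1: eigenvector (0, 1, 0).
λ=1: eigenvector (1, -2, 0).
P = [[0, 0, 1], [2, 1, -2], [1, 0, 0]], D = diag(2, -1, 1), P⁻¹ = [[0, 0, 1], [2, 1, -2], [1, 0, 0]].
L³ = P·diag(8, -1, 1)·P⁻¹ = [[1, 0, 0], [-4, -1, 18], [0, 0, 8]].
The requested entry is -4.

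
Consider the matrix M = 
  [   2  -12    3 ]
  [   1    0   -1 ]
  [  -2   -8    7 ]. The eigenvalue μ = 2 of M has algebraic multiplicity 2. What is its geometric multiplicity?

1

M − 2I = [[0, -12, 3], [1, -2, -1], [-2, -8, 5]].
This matrix has rank 2, so its null space has dimension 3 − 2 = 1.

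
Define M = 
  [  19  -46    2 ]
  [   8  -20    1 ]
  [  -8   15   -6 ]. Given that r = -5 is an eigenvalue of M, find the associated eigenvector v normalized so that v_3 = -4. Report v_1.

8

M + 5I = [[24, -46, 2], [8, -15, 1], [-8, 15, -1]].
Solving (M + 5I)v = 0 gives the eigenspace spanned by (8, 4, -4).
With v_3 = -4, v = (8, 4, -4), so v_1 = 8.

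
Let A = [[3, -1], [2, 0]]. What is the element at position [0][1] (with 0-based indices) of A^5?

Characteristic polynomial: λ^2 - 3λ + 2 = (λ - 2)(λ - 1), so the eigenvalues are 1, 2.
λ=2: eigenvector (1, 1).
λ=1: eigenvector (-1, -2).
P = [[1, -1], [1, -2]], D = diag(2, 1), P⁻¹ = [[2, -1], [1, -1]].
A⁵ = P·diag(32, 1)·P⁻¹ = [[63, -31], [62, -30]].
The requested entry is -31.

-31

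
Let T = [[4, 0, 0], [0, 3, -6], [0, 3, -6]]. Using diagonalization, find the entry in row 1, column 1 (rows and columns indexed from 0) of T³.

27

Characteristic polynomial: r^3 - r^2 - 12r = r(r - 4)(r + 3), so the eigenvalues are -3, 0, 4.
r=-3: eigenvector (0, 1, 1).
r=0: eigenvector (0, 2, 1).
r=4: eigenvector (1, 0, 0).
P = [[0, 0, 1], [1, 2, 0], [1, 1, 0]], D = diag(-3, 0, 4), P⁻¹ = [[0, -1, 2], [0, 1, -1], [1, 0, 0]].
T³ = P·diag(-27, 0, 64)·P⁻¹ = [[64, 0, 0], [0, 27, -54], [0, 27, -54]].
The requested entry is 27.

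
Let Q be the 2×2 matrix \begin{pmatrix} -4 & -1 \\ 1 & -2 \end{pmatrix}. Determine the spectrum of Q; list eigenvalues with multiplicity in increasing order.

Characteristic polynomial: p(r) = r^2 + 6r + 9 = (r + 3)^2.
Roots (with multiplicity): -3, -3.

-3, -3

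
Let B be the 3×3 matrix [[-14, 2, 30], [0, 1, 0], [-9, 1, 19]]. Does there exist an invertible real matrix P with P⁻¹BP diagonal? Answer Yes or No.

No

Characteristic polynomial: p(λ) = λ^3 - 6λ^2 + 9λ - 4 = (λ - 4)(λ - 1)^2.
λ = 1 has algebraic multiplicity 2; rank(B − 1I) = 2, so geometric multiplicity = 1.
Geometric multiplicity < algebraic multiplicity, so B is not diagonalizable.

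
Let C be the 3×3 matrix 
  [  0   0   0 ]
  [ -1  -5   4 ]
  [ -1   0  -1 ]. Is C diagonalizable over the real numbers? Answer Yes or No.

Yes

Characteristic polynomial: p(λ) = λ^3 + 6λ^2 + 5λ = λ(λ + 1)(λ + 5).
All 3 eigenvalues are distinct, so C is diagonalizable.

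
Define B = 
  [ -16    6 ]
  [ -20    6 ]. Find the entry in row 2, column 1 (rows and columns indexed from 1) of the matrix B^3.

Characteristic polynomial: s^2 + 10s + 24 = (s + 4)(s + 6), so the eigenvalues are -6, -4.
s=-4: eigenvector (1, 2).
s=-6: eigenvector (-3, -5).
P = [[1, -3], [2, -5]], D = diag(-4, -6), P⁻¹ = [[-5, 3], [-2, 1]].
B³ = P·diag(-64, -216)·P⁻¹ = [[-976, 456], [-1520, 696]].
The requested entry is -1520.

-1520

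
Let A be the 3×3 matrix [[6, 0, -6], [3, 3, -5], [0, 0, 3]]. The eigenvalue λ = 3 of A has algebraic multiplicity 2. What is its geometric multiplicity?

1

A − 3I = [[3, 0, -6], [3, 0, -5], [0, 0, 0]].
This matrix has rank 2, so its null space has dimension 3 − 2 = 1.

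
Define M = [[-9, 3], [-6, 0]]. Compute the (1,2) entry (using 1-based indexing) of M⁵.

7533

Characteristic polynomial: s^2 + 9s + 18 = (s + 3)(s + 6), so the eigenvalues are -6, -3.
s=-6: eigenvector (1, 1).
s=-3: eigenvector (-1, -2).
P = [[1, -1], [1, -2]], D = diag(-6, -3), P⁻¹ = [[2, -1], [1, -1]].
M⁵ = P·diag(-7776, -243)·P⁻¹ = [[-15309, 7533], [-15066, 7290]].
The requested entry is 7533.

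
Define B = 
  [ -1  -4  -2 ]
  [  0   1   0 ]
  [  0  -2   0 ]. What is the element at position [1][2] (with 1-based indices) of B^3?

Characteristic polynomial: μ^3 - μ = μ(μ - 1)(μ + 1), so the eigenvalues are -1, 0, 1.
μ=-1: eigenvector (1, 0, 0).
μ=0: eigenvector (-2, 0, 1).
μ=1: eigenvector (0, 1, -2).
P = [[1, -2, 0], [0, 0, 1], [0, 1, -2]], D = diag(-1, 0, 1), P⁻¹ = [[1, 4, 2], [0, 2, 1], [0, 1, 0]].
B³ = P·diag(-1, 0, 1)·P⁻¹ = [[-1, -4, -2], [0, 1, 0], [0, -2, 0]].
The requested entry is -4.

-4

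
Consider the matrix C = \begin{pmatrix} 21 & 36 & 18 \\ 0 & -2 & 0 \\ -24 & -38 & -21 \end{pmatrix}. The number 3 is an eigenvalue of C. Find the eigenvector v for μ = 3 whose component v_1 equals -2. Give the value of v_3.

C − 3I = [[18, 36, 18], [0, -5, 0], [-24, -38, -24]].
Solving (C − 3I)v = 0 gives the eigenspace spanned by (-2, 0, 2).
With v_1 = -2, v = (-2, 0, 2), so v_3 = 2.

2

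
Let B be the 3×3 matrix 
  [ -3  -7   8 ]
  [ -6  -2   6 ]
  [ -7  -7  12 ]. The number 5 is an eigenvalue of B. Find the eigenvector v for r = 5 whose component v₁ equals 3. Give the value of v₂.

0

B − 5I = [[-8, -7, 8], [-6, -7, 6], [-7, -7, 7]].
Solving (B − 5I)v = 0 gives the eigenspace spanned by (3, 0, 3).
With v₁ = 3, v = (3, 0, 3), so v₂ = 0.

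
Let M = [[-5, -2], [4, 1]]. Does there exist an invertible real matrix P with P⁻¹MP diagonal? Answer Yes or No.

Characteristic polynomial: p(r) = r^2 + 4r + 3 = (r + 1)(r + 3).
All 2 eigenvalues are distinct, so M is diagonalizable.

Yes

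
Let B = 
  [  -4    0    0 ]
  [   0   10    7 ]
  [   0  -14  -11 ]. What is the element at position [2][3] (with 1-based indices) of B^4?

Characteristic polynomial: t^3 + 5t^2 - 8t - 48 = (t - 3)(t + 4)^2, so the eigenvalues are -4, -4, 3.
t=3: eigenvector (0, 1, -1).
t=-4: eigenvector (1, 0, 0).
t=-4: eigenvector (0, -1, 2).
P = [[0, 1, 0], [1, 0, -1], [-1, 0, 2]], D = diag(3, -4, -4), P⁻¹ = [[0, 2, 1], [1, 0, 0], [0, 1, 1]].
B⁴ = P·diag(81, 256, 256)·P⁻¹ = [[256, 0, 0], [0, -94, -175], [0, 350, 431]].
The requested entry is -175.

-175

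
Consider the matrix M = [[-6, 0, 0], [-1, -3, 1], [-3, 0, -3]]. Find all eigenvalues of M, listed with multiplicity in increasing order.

-6, -3, -3

Characteristic polynomial: p(r) = r^3 + 12r^2 + 45r + 54 = (r + 3)^2(r + 6).
Roots (with multiplicity): -6, -3, -3.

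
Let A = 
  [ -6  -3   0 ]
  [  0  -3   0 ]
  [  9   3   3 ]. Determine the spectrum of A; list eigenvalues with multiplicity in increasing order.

Characteristic polynomial: p(s) = s^3 + 6s^2 - 9s - 54 = (s - 3)(s + 3)(s + 6).
Roots (with multiplicity): -6, -3, 3.

-6, -3, 3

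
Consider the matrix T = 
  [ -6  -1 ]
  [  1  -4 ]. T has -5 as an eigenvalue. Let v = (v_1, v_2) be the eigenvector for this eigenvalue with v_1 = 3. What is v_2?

-3

T + 5I = [[-1, -1], [1, 1]].
Solving (T + 5I)v = 0 gives the eigenspace spanned by (3, -3).
With v_1 = 3, v = (3, -3), so v_2 = -3.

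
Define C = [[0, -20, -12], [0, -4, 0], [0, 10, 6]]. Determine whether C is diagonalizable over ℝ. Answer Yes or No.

Yes

Characteristic polynomial: p(μ) = μ^3 - 2μ^2 - 24μ = μ(μ - 6)(μ + 4).
All 3 eigenvalues are distinct, so C is diagonalizable.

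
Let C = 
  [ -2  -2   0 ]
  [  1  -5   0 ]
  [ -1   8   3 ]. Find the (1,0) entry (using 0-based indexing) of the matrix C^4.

Characteristic polynomial: s^3 + 4s^2 - 9s - 36 = (s - 3)(s + 3)(s + 4), so the eigenvalues are -4, -3, 3.
s=-3: eigenvector (2, 1, -1).
s=-4: eigenvector (1, 1, -1).
s=3: eigenvector (0, 0, 1).
P = [[2, 1, 0], [1, 1, 0], [-1, -1, 1]], D = diag(-3, -4, 3), P⁻¹ = [[1, -1, 0], [-1, 2, 0], [0, 1, 1]].
C⁴ = P·diag(81, 256, 81)·P⁻¹ = [[-94, 350, 0], [-175, 431, 0], [175, -350, 81]].
The requested entry is -175.

-175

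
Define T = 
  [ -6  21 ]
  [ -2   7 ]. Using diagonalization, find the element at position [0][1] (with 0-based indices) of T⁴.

21

Characteristic polynomial: r^2 - r = r(r - 1), so the eigenvalues are 0, 1.
r=0: eigenvector (7, 2).
r=1: eigenvector (3, 1).
P = [[7, 3], [2, 1]], D = diag(0, 1), P⁻¹ = [[1, -3], [-2, 7]].
T⁴ = P·diag(0, 1)·P⁻¹ = [[-6, 21], [-2, 7]].
The requested entry is 21.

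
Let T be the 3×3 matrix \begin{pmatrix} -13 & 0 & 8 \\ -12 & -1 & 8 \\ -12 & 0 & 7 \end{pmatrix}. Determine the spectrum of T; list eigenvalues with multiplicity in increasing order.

-5, -1, -1

Characteristic polynomial: p(r) = r^3 + 7r^2 + 11r + 5 = (r + 1)^2(r + 5).
Roots (with multiplicity): -5, -1, -1.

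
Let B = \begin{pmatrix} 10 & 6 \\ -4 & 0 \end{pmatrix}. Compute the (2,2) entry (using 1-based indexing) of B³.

-240

Characteristic polynomial: λ^2 - 10λ + 24 = (λ - 6)(λ - 4), so the eigenvalues are 4, 6.
λ=6: eigenvector (3, -2).
λ=4: eigenvector (1, -1).
P = [[3, 1], [-2, -1]], D = diag(6, 4), P⁻¹ = [[1, 1], [-2, -3]].
B³ = P·diag(216, 64)·P⁻¹ = [[520, 456], [-304, -240]].
The requested entry is -240.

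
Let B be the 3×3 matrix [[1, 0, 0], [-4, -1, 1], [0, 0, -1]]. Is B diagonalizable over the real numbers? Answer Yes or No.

No

Characteristic polynomial: p(s) = s^3 + s^2 - s - 1 = (s - 1)(s + 1)^2.
s = -1 has algebraic multiplicity 2; rank(B + 1I) = 2, so geometric multiplicity = 1.
Geometric multiplicity < algebraic multiplicity, so B is not diagonalizable.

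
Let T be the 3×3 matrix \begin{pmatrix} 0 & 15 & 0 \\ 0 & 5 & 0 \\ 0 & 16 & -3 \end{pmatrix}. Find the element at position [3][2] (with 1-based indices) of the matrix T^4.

1088

Characteristic polynomial: λ^3 - 2λ^2 - 15λ = λ(λ - 5)(λ + 3), so the eigenvalues are -3, 0, 5.
λ=5: eigenvector (3, 1, 2).
λ=0: eigenvector (1, 0, 0).
λ=-3: eigenvector (0, 0, 1).
P = [[3, 1, 0], [1, 0, 0], [2, 0, 1]], D = diag(5, 0, -3), P⁻¹ = [[0, 1, 0], [1, -3, 0], [0, -2, 1]].
T⁴ = P·diag(625, 0, 81)·P⁻¹ = [[0, 1875, 0], [0, 625, 0], [0, 1088, 81]].
The requested entry is 1088.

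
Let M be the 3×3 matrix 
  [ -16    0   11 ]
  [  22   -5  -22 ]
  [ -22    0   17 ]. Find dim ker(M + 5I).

M + 5I = [[-11, 0, 11], [22, 0, -22], [-22, 0, 22]].
This matrix has rank 1, so its null space has dimension 3 − 1 = 2.

2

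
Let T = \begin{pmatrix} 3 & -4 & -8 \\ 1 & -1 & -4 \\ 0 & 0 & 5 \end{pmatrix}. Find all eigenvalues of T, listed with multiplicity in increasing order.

Characteristic polynomial: p(s) = s^3 - 7s^2 + 11s - 5 = (s - 5)(s - 1)^2.
Roots (with multiplicity): 1, 1, 5.

1, 1, 5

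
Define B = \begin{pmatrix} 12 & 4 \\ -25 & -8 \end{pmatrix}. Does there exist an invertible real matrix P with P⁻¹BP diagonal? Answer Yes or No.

Characteristic polynomial: p(s) = s^2 - 4s + 4 = (s - 2)^2.
s = 2 has algebraic multiplicity 2; rank(B − 2I) = 1, so geometric multiplicity = 1.
Geometric multiplicity < algebraic multiplicity, so B is not diagonalizable.

No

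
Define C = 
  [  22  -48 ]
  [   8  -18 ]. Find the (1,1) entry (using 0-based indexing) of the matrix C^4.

-2544

Characteristic polynomial: r^2 - 4r - 12 = (r - 6)(r + 2), so the eigenvalues are -2, 6.
r=-2: eigenvector (-2, -1).
r=6: eigenvector (3, 1).
P = [[-2, 3], [-1, 1]], D = diag(-2, 6), P⁻¹ = [[1, -3], [1, -2]].
C⁴ = P·diag(16, 1296)·P⁻¹ = [[3856, -7680], [1280, -2544]].
The requested entry is -2544.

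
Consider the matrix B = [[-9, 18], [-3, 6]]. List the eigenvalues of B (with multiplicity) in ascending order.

-3, 0

Characteristic polynomial: p(s) = s^2 + 3s = s(s + 3).
Roots (with multiplicity): -3, 0.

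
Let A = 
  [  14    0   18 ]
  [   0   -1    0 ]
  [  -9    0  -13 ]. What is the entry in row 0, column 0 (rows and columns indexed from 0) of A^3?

Characteristic polynomial: t^3 - 21t - 20 = (t - 5)(t + 1)(t + 4), so the eigenvalues are -4, -1, 5.
t=5: eigenvector (2, 0, -1).
t=-1: eigenvector (0, 1, 0).
t=-4: eigenvector (-1, 0, 1).
P = [[2, 0, -1], [0, 1, 0], [-1, 0, 1]], D = diag(5, -1, -4), P⁻¹ = [[1, 0, 1], [0, 1, 0], [1, 0, 2]].
A³ = P·diag(125, -1, -64)·P⁻¹ = [[314, 0, 378], [0, -1, 0], [-189, 0, -253]].
The requested entry is 314.

314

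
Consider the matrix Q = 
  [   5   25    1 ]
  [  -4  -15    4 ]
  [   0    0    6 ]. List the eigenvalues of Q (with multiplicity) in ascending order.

-5, -5, 6

Characteristic polynomial: p(μ) = μ^3 + 4μ^2 - 35μ - 150 = (μ - 6)(μ + 5)^2.
Roots (with multiplicity): -5, -5, 6.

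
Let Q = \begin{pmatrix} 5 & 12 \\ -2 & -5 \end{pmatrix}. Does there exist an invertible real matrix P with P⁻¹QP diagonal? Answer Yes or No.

Yes

Characteristic polynomial: p(μ) = μ^2 - 1 = (μ - 1)(μ + 1).
All 2 eigenvalues are distinct, so Q is diagonalizable.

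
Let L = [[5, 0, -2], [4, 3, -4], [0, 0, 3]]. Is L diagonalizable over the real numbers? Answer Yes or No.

Yes

Characteristic polynomial: p(r) = r^3 - 11r^2 + 39r - 45 = (r - 5)(r - 3)^2.
r = 3 has algebraic multiplicity 2; rank(L − 3I) = 1, so geometric multiplicity = 2.
Every eigenvalue has geometric = algebraic multiplicity, so L is diagonalizable.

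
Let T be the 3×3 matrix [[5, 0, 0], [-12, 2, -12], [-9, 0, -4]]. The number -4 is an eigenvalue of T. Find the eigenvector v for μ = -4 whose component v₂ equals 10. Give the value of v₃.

T + 4I = [[9, 0, 0], [-12, 6, -12], [-9, 0, 0]].
Solving (T + 4I)v = 0 gives the eigenspace spanned by (0, 10, 5).
With v₂ = 10, v = (0, 10, 5), so v₃ = 5.

5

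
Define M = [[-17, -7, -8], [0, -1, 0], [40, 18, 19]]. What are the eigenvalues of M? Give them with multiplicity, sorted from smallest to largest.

-1, -1, 3

Characteristic polynomial: p(s) = s^3 - s^2 - 5s - 3 = (s - 3)(s + 1)^2.
Roots (with multiplicity): -1, -1, 3.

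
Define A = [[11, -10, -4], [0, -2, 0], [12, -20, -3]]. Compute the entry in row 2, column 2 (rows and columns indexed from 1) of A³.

-8

Characteristic polynomial: t^3 - 6t^2 - t + 30 = (t - 5)(t - 3)(t + 2), so the eigenvalues are -2, 3, 5.
t=3: eigenvector (1, 0, 2).
t=-2: eigenvector (2, 1, 4).
t=5: eigenvector (-2, 0, -3).
P = [[1, 2, -2], [0, 1, 0], [2, 4, -3]], D = diag(3, -2, 5), P⁻¹ = [[-3, -2, 2], [0, 1, 0], [-2, 0, 1]].
A³ = P·diag(27, -8, 125)·P⁻¹ = [[419, -70, -196], [0, -8, 0], [588, -140, -267]].
The requested entry is -8.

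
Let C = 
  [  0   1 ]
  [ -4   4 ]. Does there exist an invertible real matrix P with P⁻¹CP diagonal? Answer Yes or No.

Characteristic polynomial: p(t) = t^2 - 4t + 4 = (t - 2)^2.
t = 2 has algebraic multiplicity 2; rank(C − 2I) = 1, so geometric multiplicity = 1.
Geometric multiplicity < algebraic multiplicity, so C is not diagonalizable.

No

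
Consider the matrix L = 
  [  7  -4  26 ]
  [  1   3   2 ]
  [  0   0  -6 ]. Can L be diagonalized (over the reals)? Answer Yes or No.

Characteristic polynomial: p(μ) = μ^3 - 4μ^2 - 35μ + 150 = (μ - 5)^2(μ + 6).
μ = 5 has algebraic multiplicity 2; rank(L − 5I) = 2, so geometric multiplicity = 1.
Geometric multiplicity < algebraic multiplicity, so L is not diagonalizable.

No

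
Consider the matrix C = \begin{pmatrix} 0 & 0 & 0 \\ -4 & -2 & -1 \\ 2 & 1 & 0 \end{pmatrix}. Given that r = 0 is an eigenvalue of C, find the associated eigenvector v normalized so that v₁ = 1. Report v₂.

C = [[0, 0, 0], [-4, -2, -1], [2, 1, 0]].
Solving (C)v = 0 gives the eigenspace spanned by (1, -2, 0).
With v₁ = 1, v = (1, -2, 0), so v₂ = -2.

-2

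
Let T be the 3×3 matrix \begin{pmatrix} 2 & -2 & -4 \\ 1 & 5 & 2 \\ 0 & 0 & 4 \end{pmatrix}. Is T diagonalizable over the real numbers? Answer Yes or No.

Characteristic polynomial: p(r) = r^3 - 11r^2 + 40r - 48 = (r - 4)^2(r - 3).
r = 4 has algebraic multiplicity 2; rank(T − 4I) = 1, so geometric multiplicity = 2.
Every eigenvalue has geometric = algebraic multiplicity, so T is diagonalizable.

Yes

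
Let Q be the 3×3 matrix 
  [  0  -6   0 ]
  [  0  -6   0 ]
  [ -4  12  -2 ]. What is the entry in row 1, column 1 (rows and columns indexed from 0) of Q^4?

Characteristic polynomial: s^3 + 8s^2 + 12s = s(s + 2)(s + 6), so the eigenvalues are -6, -2, 0.
s=-6: eigenvector (1, 1, -2).
s=-2: eigenvector (0, 0, 1).
s=0: eigenvector (-1, 0, 2).
P = [[1, 0, -1], [1, 0, 0], [-2, 1, 2]], D = diag(-6, -2, 0), P⁻¹ = [[0, 1, 0], [2, 0, 1], [-1, 1, 0]].
Q⁴ = P·diag(1296, 16, 0)·P⁻¹ = [[0, 1296, 0], [0, 1296, 0], [32, -2592, 16]].
The requested entry is 1296.

1296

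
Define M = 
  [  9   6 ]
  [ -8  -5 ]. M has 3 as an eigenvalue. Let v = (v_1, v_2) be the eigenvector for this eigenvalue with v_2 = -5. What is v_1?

M − 3I = [[6, 6], [-8, -8]].
Solving (M − 3I)v = 0 gives the eigenspace spanned by (5, -5).
With v_2 = -5, v = (5, -5), so v_1 = 5.

5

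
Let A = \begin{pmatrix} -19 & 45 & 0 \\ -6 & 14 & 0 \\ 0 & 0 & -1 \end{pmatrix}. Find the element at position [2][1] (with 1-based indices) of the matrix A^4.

510

Characteristic polynomial: t^3 + 6t^2 + 9t + 4 = (t + 1)^2(t + 4), so the eigenvalues are -4, -1, -1.
t=-1: eigenvector (5, 2, 0).
t=-4: eigenvector (-3, -1, 0).
t=-1: eigenvector (0, 0, 1).
P = [[5, -3, 0], [2, -1, 0], [0, 0, 1]], D = diag(-1, -4, -1), P⁻¹ = [[-1, 3, 0], [-2, 5, 0], [0, 0, 1]].
A⁴ = P·diag(1, 256, 1)·P⁻¹ = [[1531, -3825, 0], [510, -1274, 0], [0, 0, 1]].
The requested entry is 510.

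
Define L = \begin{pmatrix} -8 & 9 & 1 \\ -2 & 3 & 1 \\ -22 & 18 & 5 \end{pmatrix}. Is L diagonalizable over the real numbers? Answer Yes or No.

Characteristic polynomial: p(t) = t^3 - 27t + 54 = (t - 3)^2(t + 6).
t = 3 has algebraic multiplicity 2; rank(L − 3I) = 2, so geometric multiplicity = 1.
Geometric multiplicity < algebraic multiplicity, so L is not diagonalizable.

No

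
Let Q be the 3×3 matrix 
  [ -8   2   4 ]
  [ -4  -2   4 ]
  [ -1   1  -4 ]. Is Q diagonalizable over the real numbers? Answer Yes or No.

No

Characteristic polynomial: p(μ) = μ^3 + 14μ^2 + 64μ + 96 = (μ + 4)^2(μ + 6).
μ = -4 has algebraic multiplicity 2; rank(Q + 4I) = 2, so geometric multiplicity = 1.
Geometric multiplicity < algebraic multiplicity, so Q is not diagonalizable.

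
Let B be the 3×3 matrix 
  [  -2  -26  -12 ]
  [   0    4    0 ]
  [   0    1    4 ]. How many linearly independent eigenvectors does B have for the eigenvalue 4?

B − 4I = [[-6, -26, -12], [0, 0, 0], [0, 1, 0]].
This matrix has rank 2, so its null space has dimension 3 − 2 = 1.

1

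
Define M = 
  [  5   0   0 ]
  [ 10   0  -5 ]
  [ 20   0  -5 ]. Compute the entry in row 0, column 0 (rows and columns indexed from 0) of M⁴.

625

Characteristic polynomial: λ^3 - 25λ = λ(λ - 5)(λ + 5), so the eigenvalues are -5, 0, 5.
λ=5: eigenvector (1, 0, 2).
λ=0: eigenvector (0, 1, 0).
λ=-5: eigenvector (0, 1, 1).
P = [[1, 0, 0], [0, 1, 1], [2, 0, 1]], D = diag(5, 0, -5), P⁻¹ = [[1, 0, 0], [2, 1, -1], [-2, 0, 1]].
M⁴ = P·diag(625, 0, 625)·P⁻¹ = [[625, 0, 0], [-1250, 0, 625], [0, 0, 625]].
The requested entry is 625.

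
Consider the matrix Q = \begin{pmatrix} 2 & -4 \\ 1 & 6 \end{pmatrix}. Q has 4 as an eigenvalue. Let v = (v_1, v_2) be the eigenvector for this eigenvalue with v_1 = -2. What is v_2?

1

Q − 4I = [[-2, -4], [1, 2]].
Solving (Q − 4I)v = 0 gives the eigenspace spanned by (-2, 1).
With v_1 = -2, v = (-2, 1), so v_2 = 1.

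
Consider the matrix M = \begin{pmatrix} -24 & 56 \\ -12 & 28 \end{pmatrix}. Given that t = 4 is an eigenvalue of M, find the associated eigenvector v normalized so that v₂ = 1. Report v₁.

2

M − 4I = [[-28, 56], [-12, 24]].
Solving (M − 4I)v = 0 gives the eigenspace spanned by (2, 1).
With v₂ = 1, v = (2, 1), so v₁ = 2.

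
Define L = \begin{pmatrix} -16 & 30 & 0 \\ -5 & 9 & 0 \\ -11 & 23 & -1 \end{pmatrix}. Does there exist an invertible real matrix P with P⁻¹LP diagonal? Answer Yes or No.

Characteristic polynomial: p(t) = t^3 + 8t^2 + 13t + 6 = (t + 1)^2(t + 6).
t = -1 has algebraic multiplicity 2; rank(L + 1I) = 2, so geometric multiplicity = 1.
Geometric multiplicity < algebraic multiplicity, so L is not diagonalizable.

No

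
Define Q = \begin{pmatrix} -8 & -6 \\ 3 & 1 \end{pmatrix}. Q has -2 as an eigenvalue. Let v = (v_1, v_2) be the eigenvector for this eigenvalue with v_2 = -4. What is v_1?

4

Q + 2I = [[-6, -6], [3, 3]].
Solving (Q + 2I)v = 0 gives the eigenspace spanned by (4, -4).
With v_2 = -4, v = (4, -4), so v_1 = 4.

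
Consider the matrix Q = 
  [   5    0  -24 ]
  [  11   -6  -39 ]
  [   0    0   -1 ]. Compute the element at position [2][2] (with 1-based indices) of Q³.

-216

Characteristic polynomial: r^3 + 2r^2 - 29r - 30 = (r - 5)(r + 1)(r + 6), so the eigenvalues are -6, -1, 5.
r=5: eigenvector (1, 1, 0).
r=-6: eigenvector (0, 1, 0).
r=-1: eigenvector (4, 1, 1).
P = [[1, 0, 4], [1, 1, 1], [0, 0, 1]], D = diag(5, -6, -1), P⁻¹ = [[1, 0, -4], [-1, 1, 3], [0, 0, 1]].
Q³ = P·diag(125, -216, -1)·P⁻¹ = [[125, 0, -504], [341, -216, -1149], [0, 0, -1]].
The requested entry is -216.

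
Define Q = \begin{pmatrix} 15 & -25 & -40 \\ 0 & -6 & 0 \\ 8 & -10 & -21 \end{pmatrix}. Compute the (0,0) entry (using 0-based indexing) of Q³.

495

Characteristic polynomial: r^3 + 12r^2 + 41r + 30 = (r + 1)(r + 5)(r + 6), so the eigenvalues are -6, -5, -1.
r=-6: eigenvector (5, 1, 2).
r=-1: eigenvector (5, 0, 2).
r=-5: eigenvector (2, 0, 1).
P = [[5, 5, 2], [1, 0, 0], [2, 2, 1]], D = diag(-6, -1, -5), P⁻¹ = [[0, 1, 0], [1, -1, -2], [-2, 0, 5]].
Q³ = P·diag(-216, -1, -125)·P⁻¹ = [[495, -1075, -1240], [0, -216, 0], [248, -430, -621]].
The requested entry is 495.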